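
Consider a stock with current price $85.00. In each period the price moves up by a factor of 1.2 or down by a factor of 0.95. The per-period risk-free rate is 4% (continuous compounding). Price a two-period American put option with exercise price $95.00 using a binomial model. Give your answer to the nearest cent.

$10.00

Risk-neutral probability p = (e^0.04 − 0.95)/(1.2 − 0.95) = 0.0908/0.2500 = 0.3632
Terminal stock prices: S_uu = 122.4, S_ud = 96.9, S_dd = 76.71
Terminal payoffs (K − S): max(-27.4, 0) = 0, max(-1.9, 0) = 0, max(18.29, 0) = 18.29
Node u (S = 102): continuation = e^(−0.04)·[0.3632·0.0000 + 0.6368·0.0000] = 0.0000; exercise value = 0.0000 ≤ continuation, so V_u = 0.0000
Node d (S = 80.75): continuation = e^(−0.04)·[0.3632·0.0000 + 0.6368·18.2875] = 11.1881; exercise value = 14.2500 > continuation, so V_d = 14.2500 (exercise)
Node 0 (S = 85): continuation = e^(−0.04)·[0.3632·0.0000 + 0.6368·14.2500] = 8.7180; exercise value = 10.0000 > continuation, so V_0 = 10.0000 (exercise)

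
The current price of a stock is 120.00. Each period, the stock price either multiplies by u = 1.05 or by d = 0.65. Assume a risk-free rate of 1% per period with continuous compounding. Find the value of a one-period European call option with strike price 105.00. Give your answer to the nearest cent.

Risk-neutral probability p = (e^0.01 − 0.65)/(1.05 − 0.65) = 0.3601/0.4000 = 0.9001
Terminal stock prices: S_u = 126, S_d = 78
Terminal payoffs (S − K): max(21, 0) = 21, max(-27, 0) = 0
Node 0 (S = 120): V_0 = e^(−0.01)·[0.9001·21.0000 + 0.0999·0.0000] = 18.7145

18.71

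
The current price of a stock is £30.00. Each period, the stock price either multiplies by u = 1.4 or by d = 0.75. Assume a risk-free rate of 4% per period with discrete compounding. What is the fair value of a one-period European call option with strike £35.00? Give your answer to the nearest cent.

£3.00

Risk-neutral probability p = (1 + 0.04 − 0.75)/(1.4 − 0.75) = 0.2900/0.6500 = 0.4462
Terminal stock prices: S_u = 42, S_d = 22.5
Terminal payoffs (S − K): max(7, 0) = 7, max(-12.5, 0) = 0
Node 0 (S = 30): V_0 = 1/1.04·[0.4462·7.0000 + 0.5538·0.0000] = 3.0030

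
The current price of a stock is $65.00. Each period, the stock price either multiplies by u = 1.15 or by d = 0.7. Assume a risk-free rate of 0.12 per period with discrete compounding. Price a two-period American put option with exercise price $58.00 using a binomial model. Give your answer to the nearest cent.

$1.03

Risk-neutral probability p = (1 + 0.12 − 0.7)/(1.15 − 0.7) = 0.4200/0.4500 = 0.9333
Terminal stock prices: S_uu = 85.96, S_ud = 52.32, S_dd = 31.85
Terminal payoffs (K − S): max(-27.96, 0) = 0, max(5.675, 0) = 5.675, max(26.15, 0) = 26.15
Node u (S = 74.75): continuation = 1/1.12·[0.9333·0.0000 + 0.0667·5.6750] = 0.3378; exercise value = 0.0000 ≤ continuation, so V_u = 0.3378
Node d (S = 45.5): continuation = 1/1.12·[0.9333·5.6750 + 0.0667·26.1500] = 6.2857; exercise value = 12.5000 > continuation, so V_d = 12.5000 (exercise)
Node 0 (S = 65): continuation = 1/1.12·[0.9333·0.3378 + 0.0667·12.5000] = 1.0255; exercise value = 0.0000 ≤ continuation, so V_0 = 1.0255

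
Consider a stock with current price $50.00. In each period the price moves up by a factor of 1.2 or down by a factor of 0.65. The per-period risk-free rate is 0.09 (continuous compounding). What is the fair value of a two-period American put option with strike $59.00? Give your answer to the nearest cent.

Risk-neutral probability p = (e^0.09 − 0.65)/(1.2 − 0.65) = 0.4442/0.5500 = 0.8076
Terminal stock prices: S_uu = 72, S_ud = 39, S_dd = 21.13
Terminal payoffs (K − S): max(-13, 0) = 0, max(20, 0) = 20, max(37.88, 0) = 37.88
Node u (S = 60): continuation = e^(−0.09)·[0.8076·0.0000 + 0.1924·20.0000] = 3.5170; exercise value = 0.0000 ≤ continuation, so V_u = 3.5170
Node d (S = 32.5): continuation = e^(−0.09)·[0.8076·20.0000 + 0.1924·37.8750] = 21.4219; exercise value = 26.5000 > continuation, so V_d = 26.5000 (exercise)
Node 0 (S = 50): continuation = e^(−0.09)·[0.8076·3.5170 + 0.1924·26.5000] = 7.2559; exercise value = 9.0000 > continuation, so V_0 = 9.0000 (exercise)

$9.00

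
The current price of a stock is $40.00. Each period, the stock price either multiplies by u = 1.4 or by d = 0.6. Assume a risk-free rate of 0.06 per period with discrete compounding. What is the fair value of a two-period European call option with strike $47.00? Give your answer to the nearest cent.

$9.24

Risk-neutral probability p = (1 + 0.06 − 0.6)/(1.4 − 0.6) = 0.4600/0.8000 = 0.5750
Terminal stock prices: S_uu = 78.4, S_ud = 33.6, S_dd = 14.4
Terminal payoffs (S − K): max(31.4, 0) = 31.4, max(-13.4, 0) = 0, max(-32.6, 0) = 0
Node u (S = 56): V_u = 1/1.06·[0.5750·31.4000 + 0.4250·0.0000] = 17.0330
Node d (S = 24): V_d = 1/1.06·[0.5750·0.0000 + 0.4250·0.0000] = 0.0000
Node 0 (S = 40): V_0 = 1/1.06·[0.5750·17.0330 + 0.4250·0.0000] = 9.2396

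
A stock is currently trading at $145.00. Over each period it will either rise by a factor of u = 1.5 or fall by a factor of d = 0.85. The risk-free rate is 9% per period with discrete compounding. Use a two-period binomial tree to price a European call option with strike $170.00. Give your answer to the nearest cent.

$23.76

Risk-neutral probability p = (1 + 0.09 − 0.85)/(1.5 − 0.85) = 0.2400/0.6500 = 0.3692
Terminal stock prices: S_uu = 326.2, S_ud = 184.9, S_dd = 104.8
Terminal payoffs (S − K): max(156.2, 0) = 156.2, max(14.88, 0) = 14.88, max(-65.24, 0) = 0
Node u (S = 217.5): V_u = 1/1.09·[0.3692·156.2500 + 0.6308·14.8750] = 61.5367
Node d (S = 123.2): V_d = 1/1.09·[0.3692·14.8750 + 0.6308·0.0000] = 5.0388
Node 0 (S = 145): V_0 = 1/1.09·[0.3692·61.5367 + 0.6308·5.0388] = 23.7611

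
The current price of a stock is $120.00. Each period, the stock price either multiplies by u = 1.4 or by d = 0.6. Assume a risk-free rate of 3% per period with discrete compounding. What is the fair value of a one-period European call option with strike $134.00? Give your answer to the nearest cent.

$17.74

Risk-neutral probability p = (1 + 0.03 − 0.6)/(1.4 − 0.6) = 0.4300/0.8000 = 0.5375
Terminal stock prices: S_u = 168, S_d = 72
Terminal payoffs (S − K): max(34, 0) = 34, max(-62, 0) = 0
Node 0 (S = 120): V_0 = 1/1.03·[0.5375·34.0000 + 0.4625·0.0000] = 17.7427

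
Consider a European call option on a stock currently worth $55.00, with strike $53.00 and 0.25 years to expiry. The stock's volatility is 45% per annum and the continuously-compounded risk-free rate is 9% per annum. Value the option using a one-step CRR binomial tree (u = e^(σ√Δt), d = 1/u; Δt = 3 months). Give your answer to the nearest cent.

$7.67

CRR parameters: u = e^(σ√Δt) = e^(0.45·√0.25) = 1.2523, d = 1/u = 0.7985
Per-period rate: rΔt = 0.09·0.25 = 0.0225, so R = e^0.0225 = 1.0228
Risk-neutral probability p = (e^0.0225 − 0.7985)/(1.2523 − 0.7985) = 0.2242/0.4538 = 0.4941
Terminal stock prices: S_u = 68.88, S_d = 43.92
Terminal payoffs (S − K): max(15.88, 0) = 15.88, max(-9.082, 0) = 0
Node 0 (S = 55): V_0 = e^(−0.0225)·[0.4941·15.8777 + 0.5059·0.0000] = 7.6711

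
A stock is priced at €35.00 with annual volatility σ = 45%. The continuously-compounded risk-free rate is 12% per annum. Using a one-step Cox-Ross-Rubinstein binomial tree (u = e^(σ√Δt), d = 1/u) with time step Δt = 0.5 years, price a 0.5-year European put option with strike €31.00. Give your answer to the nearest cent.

CRR parameters: u = e^(σ√Δt) = e^(0.45·√0.5) = 1.3746, d = 1/u = 0.7275
Per-period rate: rΔt = 0.12·0.5 = 0.06, so R = e^0.06 = 1.0618
Risk-neutral probability p = (e^0.06 − 0.7275)/(1.3746 − 0.7275) = 0.3344/0.6472 = 0.5167
Terminal stock prices: S_u = 48.11, S_d = 25.46
Terminal payoffs (K − S): max(-17.11, 0) = 0, max(5.539, 0) = 5.539
Node 0 (S = 35): V_0 = e^(−0.06)·[0.5167·0.0000 + 0.4833·5.5389] = 2.5213

€2.52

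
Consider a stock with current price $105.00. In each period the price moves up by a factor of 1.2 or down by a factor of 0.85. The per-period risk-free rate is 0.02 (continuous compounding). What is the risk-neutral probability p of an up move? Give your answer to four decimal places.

Risk-neutral probability p = (e^0.02 − 0.85)/(1.2 − 0.85) = 0.1702/0.3500 = 0.4863

p = 0.4863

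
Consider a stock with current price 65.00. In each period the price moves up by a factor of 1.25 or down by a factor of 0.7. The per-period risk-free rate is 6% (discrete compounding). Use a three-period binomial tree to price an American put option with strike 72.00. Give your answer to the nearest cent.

Risk-neutral probability p = (1 + 0.06 − 0.7)/(1.25 − 0.7) = 0.3600/0.5500 = 0.6545
Terminal stock prices: S_uuu = 127, S_uud = 71.09, S_udd = 39.81, S_ddd = 22.29
Terminal payoffs (K − S): max(-54.95, 0) = 0, max(0.9062, 0) = 0.9062, max(32.19, 0) = 32.19, max(49.71, 0) = 49.71
Node uu (S = 101.6): continuation = 1/1.06·[0.6545·0.0000 + 0.3455·0.9062] = 0.2953; exercise value = 0.0000 ≤ continuation, so V_uu = 0.2953
Node ud (S = 56.87): continuation = 1/1.06·[0.6545·0.9062 + 0.3455·32.1875] = 11.0495; exercise value = 15.1250 > continuation, so V_ud = 15.1250 (exercise)
Node dd (S = 31.85): continuation = 1/1.06·[0.6545·32.1875 + 0.3455·49.7050] = 36.0745; exercise value = 40.1500 > continuation, so V_dd = 40.1500 (exercise)
Node u (S = 81.25): continuation = 1/1.06·[0.6545·0.2953 + 0.3455·15.1250] = 5.1116; exercise value = 0.0000 ≤ continuation, so V_u = 5.1116
Node d (S = 45.5): continuation = 1/1.06·[0.6545·15.1250 + 0.3455·40.1500] = 22.4245; exercise value = 26.5000 > continuation, so V_d = 26.5000 (exercise)
Node 0 (S = 65): continuation = 1/1.06·[0.6545·5.1116 + 0.3455·26.5000] = 11.7928; exercise value = 7.0000 ≤ continuation, so V_0 = 11.7928

11.79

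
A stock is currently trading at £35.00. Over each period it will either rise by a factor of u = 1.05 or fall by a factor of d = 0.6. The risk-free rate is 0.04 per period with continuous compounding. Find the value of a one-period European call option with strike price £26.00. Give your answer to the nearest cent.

Risk-neutral probability p = (e^0.04 − 0.6)/(1.05 − 0.6) = 0.4408/0.4500 = 0.9796
Terminal stock prices: S_u = 36.75, S_d = 21
Terminal payoffs (S − K): max(10.75, 0) = 10.75, max(-5, 0) = 0
Node 0 (S = 35): V_0 = e^(−0.04)·[0.9796·10.7500 + 0.0204·0.0000] = 10.1176

£10.12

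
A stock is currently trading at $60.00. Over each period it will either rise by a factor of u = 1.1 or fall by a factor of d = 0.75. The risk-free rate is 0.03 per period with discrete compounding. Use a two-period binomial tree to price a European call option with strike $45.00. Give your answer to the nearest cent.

Risk-neutral probability p = (1 + 0.03 − 0.75)/(1.1 − 0.75) = 0.2800/0.3500 = 0.8000
Terminal stock prices: S_uu = 72.6, S_ud = 49.5, S_dd = 33.75
Terminal payoffs (S − K): max(27.6, 0) = 27.6, max(4.5, 0) = 4.5, max(-11.25, 0) = 0
Node u (S = 66): V_u = 1/1.03·[0.8000·27.6000 + 0.2000·4.5000] = 22.3107
Node d (S = 45): V_d = 1/1.03·[0.8000·4.5000 + 0.2000·0.0000] = 3.4951
Node 0 (S = 60): V_0 = 1/1.03·[0.8000·22.3107 + 0.2000·3.4951] = 18.0074

$18.01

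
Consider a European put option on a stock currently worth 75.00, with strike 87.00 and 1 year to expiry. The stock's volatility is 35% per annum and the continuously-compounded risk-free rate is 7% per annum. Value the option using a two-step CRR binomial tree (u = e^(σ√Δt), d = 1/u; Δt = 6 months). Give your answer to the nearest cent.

14.85

CRR parameters: u = e^(σ√Δt) = e^(0.35·√0.5) = 1.2808, d = 1/u = 0.7808
Per-period rate: rΔt = 0.07·0.5 = 0.035, so R = e^0.035 = 1.0356
Risk-neutral probability p = (e^0.035 − 0.7808)/(1.2808 − 0.7808) = 0.2549/0.5000 = 0.5097
Terminal stock prices: S_uu = 123, S_ud = 75, S_dd = 45.72
Terminal payoffs (K − S): max(-36.03, 0) = 0, max(12, 0) = 12, max(41.28, 0) = 41.28
Node u (S = 96.06): V_u = e^(−0.035)·[0.5097·0.0000 + 0.4903·12.0000] = 5.6815
Node d (S = 58.56): V_d = e^(−0.035)·[0.5097·12.0000 + 0.4903·41.2810] = 25.4507
Node 0 (S = 75): V_0 = e^(−0.035)·[0.5097·5.6815 + 0.4903·25.4507] = 14.8460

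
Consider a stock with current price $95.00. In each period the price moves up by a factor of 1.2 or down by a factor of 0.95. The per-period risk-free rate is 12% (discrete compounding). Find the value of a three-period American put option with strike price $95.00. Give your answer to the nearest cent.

$1.36

Risk-neutral probability p = (1 + 0.12 − 0.95)/(1.2 − 0.95) = 0.1700/0.2500 = 0.6800
Terminal stock prices: S_uuu = 164.2, S_uud = 130, S_udd = 102.9, S_ddd = 81.45
Terminal payoffs (K − S): max(-69.16, 0) = 0, max(-34.96, 0) = 0, max(-7.885, 0) = 0, max(13.55, 0) = 13.55
Node uu (S = 136.8): continuation = 1/1.12·[0.6800·0.0000 + 0.3200·0.0000] = 0.0000; exercise value = 0.0000 ≤ continuation, so V_uu = 0.0000
Node ud (S = 108.3): continuation = 1/1.12·[0.6800·0.0000 + 0.3200·0.0000] = 0.0000; exercise value = 0.0000 ≤ continuation, so V_ud = 0.0000
Node dd (S = 85.74): continuation = 1/1.12·[0.6800·0.0000 + 0.3200·13.5494] = 3.8712; exercise value = 9.2625 > continuation, so V_dd = 9.2625 (exercise)
Node u (S = 114): continuation = 1/1.12·[0.6800·0.0000 + 0.3200·0.0000] = 0.0000; exercise value = 0.0000 ≤ continuation, so V_u = 0.0000
Node d (S = 90.25): continuation = 1/1.12·[0.6800·0.0000 + 0.3200·9.2625] = 2.6464; exercise value = 4.7500 > continuation, so V_d = 4.7500 (exercise)
Node 0 (S = 95): continuation = 1/1.12·[0.6800·0.0000 + 0.3200·4.7500] = 1.3571; exercise value = 0.0000 ≤ continuation, so V_0 = 1.3571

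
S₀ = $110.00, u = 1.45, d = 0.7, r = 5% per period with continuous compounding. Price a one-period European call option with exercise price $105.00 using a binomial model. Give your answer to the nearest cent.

Risk-neutral probability p = (e^0.05 − 0.7)/(1.45 − 0.7) = 0.3513/0.7500 = 0.4684
Terminal stock prices: S_u = 159.5, S_d = 77
Terminal payoffs (S − K): max(54.5, 0) = 54.5, max(-28, 0) = 0
Node 0 (S = 110): V_0 = e^(−0.05)·[0.4684·54.5000 + 0.5316·0.0000] = 24.2808

$24.28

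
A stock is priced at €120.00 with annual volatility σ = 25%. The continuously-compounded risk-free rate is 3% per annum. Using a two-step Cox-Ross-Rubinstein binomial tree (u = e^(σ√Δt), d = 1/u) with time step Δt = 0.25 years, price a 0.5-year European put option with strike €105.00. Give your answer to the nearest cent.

CRR parameters: u = e^(σ√Δt) = e^(0.25·√0.25) = 1.1331, d = 1/u = 0.8825
Per-period rate: rΔt = 0.03·0.25 = 0.0075, so R = e^0.0075 = 1.0075
Risk-neutral probability p = (e^0.0075 − 0.8825)/(1.1331 − 0.8825) = 0.1250/0.2507 = 0.4988
Terminal stock prices: S_uu = 154.1, S_ud = 120, S_dd = 93.46
Terminal payoffs (K − S): max(-49.08, 0) = 0, max(-15, 0) = 0, max(11.54, 0) = 11.54
Node u (S = 136): V_u = e^(−0.0075)·[0.4988·0.0000 + 0.5012·0.0000] = 0.0000
Node d (S = 105.9): V_d = e^(−0.0075)·[0.4988·0.0000 + 0.5012·11.5439] = 5.7423
Node 0 (S = 120): V_0 = e^(−0.0075)·[0.4988·0.0000 + 0.5012·5.7423] = 2.8564

€2.86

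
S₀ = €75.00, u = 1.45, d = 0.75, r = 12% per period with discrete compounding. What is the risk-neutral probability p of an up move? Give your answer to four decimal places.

p = 0.5286

Risk-neutral probability p = (1 + 0.12 − 0.75)/(1.45 − 0.75) = 0.3700/0.7000 = 0.5286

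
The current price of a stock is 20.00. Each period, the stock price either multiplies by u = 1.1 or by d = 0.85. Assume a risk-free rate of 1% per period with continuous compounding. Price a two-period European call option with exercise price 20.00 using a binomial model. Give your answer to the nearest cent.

1.69

Risk-neutral probability p = (e^0.01 − 0.85)/(1.1 − 0.85) = 0.1601/0.2500 = 0.6402
Terminal stock prices: S_uu = 24.2, S_ud = 18.7, S_dd = 14.45
Terminal payoffs (S − K): max(4.2, 0) = 4.2, max(-1.3, 0) = 0, max(-5.55, 0) = 0
Node u (S = 22): V_u = e^(−0.01)·[0.6402·4.2000 + 0.3598·0.0000] = 2.6621
Node d (S = 17): V_d = e^(−0.01)·[0.6402·0.0000 + 0.3598·0.0000] = 0.0000
Node 0 (S = 20): V_0 = e^(−0.01)·[0.6402·2.6621 + 0.3598·0.0000] = 1.6873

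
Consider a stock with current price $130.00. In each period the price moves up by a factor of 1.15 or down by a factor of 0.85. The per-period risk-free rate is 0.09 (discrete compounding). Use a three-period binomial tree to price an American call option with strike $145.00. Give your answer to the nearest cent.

$21.18

Risk-neutral probability p = (1 + 0.09 − 0.85)/(1.15 − 0.85) = 0.2400/0.3000 = 0.8000
Terminal stock prices: S_uuu = 197.7, S_uud = 146.1, S_udd = 108, S_ddd = 79.84
Terminal payoffs (S − K): max(52.71, 0) = 52.71, max(1.136, 0) = 1.136, max(-36.99, 0) = 0, max(-65.16, 0) = 0
Node uu (S = 171.9): continuation = 1/1.09·[0.8000·52.7137 + 0.2000·1.1362] = 38.8975; exercise value = 26.9250 ≤ continuation, so V_uu = 38.8975
Node ud (S = 127.1): continuation = 1/1.09·[0.8000·1.1362 + 0.2000·0.0000] = 0.8339; exercise value = 0.0000 ≤ continuation, so V_ud = 0.8339
Node dd (S = 93.92): continuation = 1/1.09·[0.8000·0.0000 + 0.2000·0.0000] = 0.0000; exercise value = 0.0000 ≤ continuation, so V_dd = 0.0000
Node u (S = 149.5): continuation = 1/1.09·[0.8000·38.8975 + 0.2000·0.8339] = 28.7016; exercise value = 4.5000 ≤ continuation, so V_u = 28.7016
Node d (S = 110.5): continuation = 1/1.09·[0.8000·0.8339 + 0.2000·0.0000] = 0.6121; exercise value = 0.0000 ≤ continuation, so V_d = 0.6121
Node 0 (S = 130): continuation = 1/1.09·[0.8000·28.7016 + 0.2000·0.6121] = 21.1777; exercise value = 0.0000 ≤ continuation, so V_0 = 21.1777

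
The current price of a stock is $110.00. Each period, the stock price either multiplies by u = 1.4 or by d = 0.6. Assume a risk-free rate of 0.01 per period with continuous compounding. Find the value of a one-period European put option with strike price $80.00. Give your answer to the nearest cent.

Risk-neutral probability p = (e^0.01 − 0.6)/(1.4 − 0.6) = 0.4101/0.8000 = 0.5126
Terminal stock prices: S_u = 154, S_d = 66
Terminal payoffs (K − S): max(-74, 0) = 0, max(14, 0) = 14
Node 0 (S = 110): V_0 = e^(−0.01)·[0.5126·0.0000 + 0.4874·14.0000] = 6.7562

$6.76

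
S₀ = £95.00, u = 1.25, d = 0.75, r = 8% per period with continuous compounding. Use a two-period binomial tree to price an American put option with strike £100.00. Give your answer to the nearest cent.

£10.92

Risk-neutral probability p = (e^0.08 − 0.75)/(1.25 − 0.75) = 0.3333/0.5000 = 0.6666
Terminal stock prices: S_uu = 148.4, S_ud = 89.06, S_dd = 53.44
Terminal payoffs (K − S): max(-48.44, 0) = 0, max(10.94, 0) = 10.94, max(46.56, 0) = 46.56
Node u (S = 118.8): continuation = e^(−0.08)·[0.6666·0.0000 + 0.3334·10.9375] = 3.3665; exercise value = 0.0000 ≤ continuation, so V_u = 3.3665
Node d (S = 71.25): continuation = e^(−0.08)·[0.6666·10.9375 + 0.3334·46.5625] = 21.0616; exercise value = 28.7500 > continuation, so V_d = 28.7500 (exercise)
Node 0 (S = 95): continuation = e^(−0.08)·[0.6666·3.3665 + 0.3334·28.7500] = 10.9205; exercise value = 5.0000 ≤ continuation, so V_0 = 10.9205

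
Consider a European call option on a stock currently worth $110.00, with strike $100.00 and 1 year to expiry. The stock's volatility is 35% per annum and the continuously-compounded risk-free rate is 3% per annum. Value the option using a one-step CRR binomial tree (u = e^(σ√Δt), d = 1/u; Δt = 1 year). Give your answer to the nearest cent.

$24.83

CRR parameters: u = e^(σ√Δt) = e^(0.35·√1) = 1.4191, d = 1/u = 0.7047
Per-period rate: rΔt = 0.03·1 = 0.03, so R = e^0.03 = 1.0305
Risk-neutral probability p = (e^0.03 − 0.7047)/(1.4191 − 0.7047) = 0.3258/0.7144 = 0.4560
Terminal stock prices: S_u = 156.1, S_d = 77.52
Terminal payoffs (S − K): max(56.1, 0) = 56.1, max(-22.48, 0) = 0
Node 0 (S = 110): V_0 = e^(−0.03)·[0.4560·56.0974 + 0.5440·0.0000] = 24.8251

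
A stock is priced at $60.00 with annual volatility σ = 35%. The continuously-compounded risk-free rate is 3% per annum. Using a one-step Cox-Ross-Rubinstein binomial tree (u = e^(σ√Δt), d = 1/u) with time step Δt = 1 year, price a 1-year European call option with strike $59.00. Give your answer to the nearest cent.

$11.57

CRR parameters: u = e^(σ√Δt) = e^(0.35·√1) = 1.4191, d = 1/u = 0.7047
Per-period rate: rΔt = 0.03·1 = 0.03, so R = e^0.03 = 1.0305
Risk-neutral probability p = (e^0.03 − 0.7047)/(1.4191 − 0.7047) = 0.3258/0.7144 = 0.4560
Terminal stock prices: S_u = 85.14, S_d = 42.28
Terminal payoffs (S − K): max(26.14, 0) = 26.14, max(-16.72, 0) = 0
Node 0 (S = 60): V_0 = e^(−0.03)·[0.4560·26.1441 + 0.5440·0.0000] = 11.5697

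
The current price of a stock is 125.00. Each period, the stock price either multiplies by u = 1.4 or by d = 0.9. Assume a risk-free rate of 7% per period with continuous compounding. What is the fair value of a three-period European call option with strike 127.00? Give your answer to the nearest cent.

Risk-neutral probability p = (e^0.07 − 0.9)/(1.4 − 0.9) = 0.1725/0.5000 = 0.3450
Terminal stock prices: S_uuu = 343, S_uud = 220.5, S_udd = 141.8, S_ddd = 91.13
Terminal payoffs (S − K): max(216, 0) = 216, max(93.5, 0) = 93.5, max(14.75, 0) = 14.75, max(-35.87, 0) = 0
Node uu (S = 245): V_uu = e^(−0.07)·[0.3450·216.0000 + 0.6550·93.5000] = 126.5860
Node ud (S = 157.5): V_ud = e^(−0.07)·[0.3450·93.5000 + 0.6550·14.7500] = 39.0860
Node dd (S = 101.2): V_dd = e^(−0.07)·[0.3450·14.7500 + 0.6550·0.0000] = 4.7449
Node u (S = 175): V_u = e^(−0.07)·[0.3450·126.5860 + 0.6550·39.0860] = 64.5915
Node d (S = 112.5): V_d = e^(−0.07)·[0.3450·39.0860 + 0.6550·4.7449] = 15.4714
Node 0 (S = 125): V_0 = e^(−0.07)·[0.3450·64.5915 + 0.6550·15.4714] = 30.2269

30.23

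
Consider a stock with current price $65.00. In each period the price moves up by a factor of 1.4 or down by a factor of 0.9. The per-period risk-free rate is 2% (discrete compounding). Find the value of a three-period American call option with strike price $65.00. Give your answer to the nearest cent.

Risk-neutral probability p = (1 + 0.02 − 0.9)/(1.4 − 0.9) = 0.1200/0.5000 = 0.2400
Terminal stock prices: S_uuu = 178.4, S_uud = 114.7, S_udd = 73.71, S_ddd = 47.39
Terminal payoffs (S − K): max(113.4, 0) = 113.4, max(49.66, 0) = 49.66, max(8.71, 0) = 8.71, max(-17.61, 0) = 0
Node uu (S = 127.4): continuation = 1/1.02·[0.2400·113.3600 + 0.7600·49.6600] = 63.6745; exercise value = 62.4000 ≤ continuation, so V_uu = 63.6745
Node ud (S = 81.9): continuation = 1/1.02·[0.2400·49.6600 + 0.7600·8.7100] = 18.1745; exercise value = 16.9000 ≤ continuation, so V_ud = 18.1745
Node dd (S = 52.65): continuation = 1/1.02·[0.2400·8.7100 + 0.7600·0.0000] = 2.0494; exercise value = 0.0000 ≤ continuation, so V_dd = 2.0494
Node u (S = 91): continuation = 1/1.02·[0.2400·63.6745 + 0.7600·18.1745] = 28.5240; exercise value = 26.0000 ≤ continuation, so V_u = 28.5240
Node d (S = 58.5): continuation = 1/1.02·[0.2400·18.1745 + 0.7600·2.0494] = 5.8034; exercise value = 0.0000 ≤ continuation, so V_d = 5.8034
Node 0 (S = 65): continuation = 1/1.02·[0.2400·28.5240 + 0.7600·5.8034] = 11.0356; exercise value = 0.0000 ≤ continuation, so V_0 = 11.0356

$11.04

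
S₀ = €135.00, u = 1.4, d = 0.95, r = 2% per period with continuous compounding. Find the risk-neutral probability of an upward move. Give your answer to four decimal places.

Risk-neutral probability p = (e^0.02 − 0.95)/(1.4 − 0.95) = 0.0702/0.4500 = 0.1560

p = 0.1560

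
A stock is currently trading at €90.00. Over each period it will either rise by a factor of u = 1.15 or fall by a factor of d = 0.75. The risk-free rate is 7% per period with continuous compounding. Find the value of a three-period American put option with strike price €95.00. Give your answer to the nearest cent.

€7.91

Risk-neutral probability p = (e^0.07 − 0.75)/(1.15 − 0.75) = 0.3225/0.4000 = 0.8063
Terminal stock prices: S_uuu = 136.9, S_uud = 89.27, S_udd = 58.22, S_ddd = 37.97
Terminal payoffs (K − S): max(-41.88, 0) = 0, max(5.731, 0) = 5.731, max(36.78, 0) = 36.78, max(57.03, 0) = 57.03
Node uu (S = 119): continuation = e^(−0.07)·[0.8063·0.0000 + 0.1937·5.7313] = 1.0352; exercise value = 0.0000 ≤ continuation, so V_uu = 1.0352
Node ud (S = 77.62): continuation = e^(−0.07)·[0.8063·5.7313 + 0.1937·36.7813] = 10.9524; exercise value = 17.3750 > continuation, so V_ud = 17.3750 (exercise)
Node dd (S = 50.62): continuation = e^(−0.07)·[0.8063·36.7813 + 0.1937·57.0312] = 37.9524; exercise value = 44.3750 > continuation, so V_dd = 44.3750 (exercise)
Node u (S = 103.5): continuation = e^(−0.07)·[0.8063·1.0352 + 0.1937·17.3750] = 3.9167; exercise value = 0.0000 ≤ continuation, so V_u = 3.9167
Node d (S = 67.5): continuation = e^(−0.07)·[0.8063·17.3750 + 0.1937·44.3750] = 21.0774; exercise value = 27.5000 > continuation, so V_d = 27.5000 (exercise)
Node 0 (S = 90): continuation = e^(−0.07)·[0.8063·3.9167 + 0.1937·27.5000] = 7.9118; exercise value = 5.0000 ≤ continuation, so V_0 = 7.9118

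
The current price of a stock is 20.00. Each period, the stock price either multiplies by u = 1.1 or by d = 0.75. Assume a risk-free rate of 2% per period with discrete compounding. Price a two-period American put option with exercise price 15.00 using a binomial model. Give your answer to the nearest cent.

Risk-neutral probability p = (1 + 0.02 − 0.75)/(1.1 − 0.75) = 0.2700/0.3500 = 0.7714
Terminal stock prices: S_uu = 24.2, S_ud = 16.5, S_dd = 11.25
Terminal payoffs (K − S): max(-9.2, 0) = 0, max(-1.5, 0) = 0, max(3.75, 0) = 3.75
Node u (S = 22): continuation = 1/1.02·[0.7714·0.0000 + 0.2286·0.0000] = 0.0000; exercise value = 0.0000 ≤ continuation, so V_u = 0.0000
Node d (S = 15): continuation = 1/1.02·[0.7714·0.0000 + 0.2286·3.7500] = 0.8403; exercise value = 0.0000 ≤ continuation, so V_d = 0.8403
Node 0 (S = 20): continuation = 1/1.02·[0.7714·0.0000 + 0.2286·0.8403] = 0.1883; exercise value = 0.0000 ≤ continuation, so V_0 = 0.1883

0.19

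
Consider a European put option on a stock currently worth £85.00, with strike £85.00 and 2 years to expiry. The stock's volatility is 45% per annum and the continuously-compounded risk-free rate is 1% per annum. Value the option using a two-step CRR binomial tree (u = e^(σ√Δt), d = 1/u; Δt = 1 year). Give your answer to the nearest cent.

CRR parameters: u = e^(σ√Δt) = e^(0.45·√1) = 1.5683, d = 1/u = 0.6376
Per-period rate: rΔt = 0.01·1 = 0.01, so R = e^0.01 = 1.0101
Risk-neutral probability p = (e^0.01 − 0.6376)/(1.5683 − 0.6376) = 0.3724/0.9307 = 0.4002
Terminal stock prices: S_uu = 209.1, S_ud = 85, S_dd = 34.56
Terminal payoffs (K − S): max(-124.1, 0) = 0, max(0, 0) = 0, max(50.44, 0) = 50.44
Node u (S = 133.3): V_u = e^(−0.01)·[0.4002·0.0000 + 0.5998·0.0000] = 0.0000
Node d (S = 54.2): V_d = e^(−0.01)·[0.4002·0.0000 + 0.5998·50.4416] = 29.9558
Node 0 (S = 85): V_0 = e^(−0.01)·[0.4002·0.0000 + 0.5998·29.9558] = 17.7899

£17.79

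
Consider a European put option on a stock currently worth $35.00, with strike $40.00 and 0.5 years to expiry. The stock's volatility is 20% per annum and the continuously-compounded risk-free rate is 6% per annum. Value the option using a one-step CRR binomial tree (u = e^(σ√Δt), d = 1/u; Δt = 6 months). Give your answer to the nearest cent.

$3.99

CRR parameters: u = e^(σ√Δt) = e^(0.2·√0.5) = 1.1519, d = 1/u = 0.8681
Per-period rate: rΔt = 0.06·0.5 = 0.03, so R = e^0.03 = 1.0305
Risk-neutral probability p = (e^0.03 − 0.8681)/(1.1519 − 0.8681) = 0.1623/0.2838 = 0.5720
Terminal stock prices: S_u = 40.32, S_d = 30.38
Terminal payoffs (K − S): max(-0.3168, 0) = 0, max(9.616, 0) = 9.616
Node 0 (S = 35): V_0 = e^(−0.03)·[0.5720·0.0000 + 0.4280·9.6157] = 3.9937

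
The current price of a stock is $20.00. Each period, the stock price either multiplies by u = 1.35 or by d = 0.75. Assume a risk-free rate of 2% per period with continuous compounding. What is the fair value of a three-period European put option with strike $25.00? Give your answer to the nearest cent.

Risk-neutral probability p = (e^0.02 − 0.75)/(1.35 − 0.75) = 0.2702/0.6000 = 0.4503
Terminal stock prices: S_uuu = 49.21, S_uud = 27.34, S_udd = 15.19, S_ddd = 8.438
Terminal payoffs (K − S): max(-24.21, 0) = 0, max(-2.338, 0) = 0, max(9.812, 0) = 9.812, max(16.56, 0) = 16.56
Node uu (S = 36.45): V_uu = e^(−0.02)·[0.4503·0.0000 + 0.5497·0.0000] = 0.0000
Node ud (S = 20.25): V_ud = e^(−0.02)·[0.4503·0.0000 + 0.5497·9.8125] = 5.2868
Node dd (S = 11.25): V_dd = e^(−0.02)·[0.4503·9.8125 + 0.5497·16.5625] = 13.2550
Node u (S = 27): V_u = e^(−0.02)·[0.4503·0.0000 + 0.5497·5.2868] = 2.8484
Node d (S = 15): V_d = e^(−0.02)·[0.4503·5.2868 + 0.5497·13.2550] = 9.4752
Node 0 (S = 20): V_0 = e^(−0.02)·[0.4503·2.8484 + 0.5497·9.4752] = 6.3624

$6.36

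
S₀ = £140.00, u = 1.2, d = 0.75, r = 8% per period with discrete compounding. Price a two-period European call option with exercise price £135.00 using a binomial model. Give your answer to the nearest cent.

Risk-neutral probability p = (1 + 0.08 − 0.75)/(1.2 − 0.75) = 0.3300/0.4500 = 0.7333
Terminal stock prices: S_uu = 201.6, S_ud = 126, S_dd = 78.75
Terminal payoffs (S − K): max(66.6, 0) = 66.6, max(-9, 0) = 0, max(-56.25, 0) = 0
Node u (S = 168): V_u = 1/1.08·[0.7333·66.6000 + 0.2667·0.0000] = 45.2222
Node d (S = 105): V_d = 1/1.08·[0.7333·0.0000 + 0.2667·0.0000] = 0.0000
Node 0 (S = 140): V_0 = 1/1.08·[0.7333·45.2222 + 0.2667·0.0000] = 30.7064

£30.71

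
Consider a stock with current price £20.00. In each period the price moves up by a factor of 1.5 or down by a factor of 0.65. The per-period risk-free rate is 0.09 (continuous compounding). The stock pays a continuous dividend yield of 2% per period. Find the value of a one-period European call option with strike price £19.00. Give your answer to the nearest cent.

£5.00

Per-period risk-free factor R = e^0.09 = 1.0942; dividend-adjusted growth = e^(0.09−0.02) = 1.0725.
Risk-neutral probability p = (1.0725 − 0.65)/(1.5 − 0.65) = 0.4225/0.8500 = 0.4971
Terminal stock prices: S_u = 30, S_d = 13
Terminal payoffs (S − K): max(11, 0) = 11, max(-6, 0) = 0
Node 0 (S = 20): V_0 = e^(−0.09)·[0.4971·11.0000 + 0.5029·0.0000] = 4.9971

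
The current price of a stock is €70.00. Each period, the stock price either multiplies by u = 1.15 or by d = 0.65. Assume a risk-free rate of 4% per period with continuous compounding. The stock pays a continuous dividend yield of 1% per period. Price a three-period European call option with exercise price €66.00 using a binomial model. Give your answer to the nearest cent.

€15.81

Per-period risk-free factor R = e^0.04 = 1.0408; dividend-adjusted growth = e^(0.04−0.01) = 1.0305.
Risk-neutral probability p = (1.0305 − 0.65)/(1.15 − 0.65) = 0.3805/0.5000 = 0.7609
Terminal stock prices: S_uuu = 106.5, S_uud = 60.17, S_udd = 34.01, S_ddd = 19.22
Terminal payoffs (S − K): max(40.46, 0) = 40.46, max(-5.826, 0) = 0, max(-31.99, 0) = 0, max(-46.78, 0) = 0
Node uu (S = 92.57): V_uu = e^(−0.04)·[0.7609·40.4612 + 0.2391·0.0000] = 29.5801
Node ud (S = 52.33): V_ud = e^(−0.04)·[0.7609·0.0000 + 0.2391·0.0000] = 0.0000
Node dd (S = 29.58): V_dd = e^(−0.04)·[0.7609·0.0000 + 0.2391·0.0000] = 0.0000
Node u (S = 80.5): V_u = e^(−0.04)·[0.7609·29.5801 + 0.2391·0.0000] = 21.6253
Node d (S = 45.5): V_d = e^(−0.04)·[0.7609·0.0000 + 0.2391·0.0000] = 0.0000
Node 0 (S = 70): V_0 = e^(−0.04)·[0.7609·21.6253 + 0.2391·0.0000] = 15.8096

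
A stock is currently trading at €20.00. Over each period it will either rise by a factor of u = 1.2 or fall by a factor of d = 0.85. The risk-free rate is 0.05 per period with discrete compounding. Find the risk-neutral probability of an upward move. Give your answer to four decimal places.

p = 0.5714

Risk-neutral probability p = (1 + 0.05 − 0.85)/(1.2 − 0.85) = 0.2000/0.3500 = 0.5714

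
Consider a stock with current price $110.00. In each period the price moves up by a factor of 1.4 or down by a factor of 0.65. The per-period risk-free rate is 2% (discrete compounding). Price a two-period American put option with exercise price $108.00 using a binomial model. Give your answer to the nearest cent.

$20.03

Risk-neutral probability p = (1 + 0.02 − 0.65)/(1.4 − 0.65) = 0.3700/0.7500 = 0.4933
Terminal stock prices: S_uu = 215.6, S_ud = 100.1, S_dd = 46.48
Terminal payoffs (K − S): max(-107.6, 0) = 0, max(7.9, 0) = 7.9, max(61.52, 0) = 61.52
Node u (S = 154): continuation = 1/1.02·[0.4933·0.0000 + 0.5067·7.9000] = 3.9242; exercise value = 0.0000 ≤ continuation, so V_u = 3.9242
Node d (S = 71.5): continuation = 1/1.02·[0.4933·7.9000 + 0.5067·61.5250] = 34.3824; exercise value = 36.5000 > continuation, so V_d = 36.5000 (exercise)
Node 0 (S = 110): continuation = 1/1.02·[0.4933·3.9242 + 0.5067·36.5000] = 20.0287; exercise value = 0.0000 ≤ continuation, so V_0 = 20.0287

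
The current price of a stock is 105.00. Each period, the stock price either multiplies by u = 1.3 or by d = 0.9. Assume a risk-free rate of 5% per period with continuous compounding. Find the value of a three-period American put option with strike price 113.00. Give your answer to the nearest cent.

11.25

Risk-neutral probability p = (e^0.05 − 0.9)/(1.3 − 0.9) = 0.1513/0.4000 = 0.3782
Terminal stock prices: S_uuu = 230.7, S_uud = 159.7, S_udd = 110.6, S_ddd = 76.55
Terminal payoffs (K − S): max(-117.7, 0) = 0, max(-46.71, 0) = 0, max(2.435, 0) = 2.435, max(36.45, 0) = 36.45
Node uu (S = 177.5): continuation = e^(−0.05)·[0.3782·0.0000 + 0.6218·0.0000] = 0.0000; exercise value = 0.0000 ≤ continuation, so V_uu = 0.0000
Node ud (S = 122.9): continuation = e^(−0.05)·[0.3782·0.0000 + 0.6218·2.4350] = 1.4403; exercise value = 0.0000 ≤ continuation, so V_ud = 1.4403
Node dd (S = 85.05): continuation = e^(−0.05)·[0.3782·2.4350 + 0.6218·36.4550] = 22.4389; exercise value = 27.9500 > continuation, so V_dd = 27.9500 (exercise)
Node u (S = 136.5): continuation = e^(−0.05)·[0.3782·0.0000 + 0.6218·1.4403] = 0.8519; exercise value = 0.0000 ≤ continuation, so V_u = 0.8519
Node d (S = 94.5): continuation = e^(−0.05)·[0.3782·1.4403 + 0.6218·27.9500] = 17.0504; exercise value = 18.5000 > continuation, so V_d = 18.5000 (exercise)
Node 0 (S = 105): continuation = e^(−0.05)·[0.3782·0.8519 + 0.6218·18.5000] = 11.2491; exercise value = 8.0000 ≤ continuation, so V_0 = 11.2491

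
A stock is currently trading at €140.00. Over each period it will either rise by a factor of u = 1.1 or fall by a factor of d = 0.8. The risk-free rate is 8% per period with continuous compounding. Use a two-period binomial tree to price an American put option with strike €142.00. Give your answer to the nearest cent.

€2.39

Risk-neutral probability p = (e^0.08 − 0.8)/(1.1 − 0.8) = 0.2833/0.3000 = 0.9443
Terminal stock prices: S_uu = 169.4, S_ud = 123.2, S_dd = 89.6
Terminal payoffs (K − S): max(-27.4, 0) = 0, max(18.8, 0) = 18.8, max(52.4, 0) = 52.4
Node u (S = 154): continuation = e^(−0.08)·[0.9443·0.0000 + 0.0557·18.8000] = 0.9668; exercise value = 0.0000 ≤ continuation, so V_u = 0.9668
Node d (S = 112): continuation = e^(−0.08)·[0.9443·18.8000 + 0.0557·52.4000] = 19.0825; exercise value = 30.0000 > continuation, so V_d = 30.0000 (exercise)
Node 0 (S = 140): continuation = e^(−0.08)·[0.9443·0.9668 + 0.0557·30.0000] = 2.3856; exercise value = 2.0000 ≤ continuation, so V_0 = 2.3856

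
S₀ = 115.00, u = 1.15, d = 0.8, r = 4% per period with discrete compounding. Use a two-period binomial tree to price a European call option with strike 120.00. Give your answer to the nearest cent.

13.95

Risk-neutral probability p = (1 + 0.04 − 0.8)/(1.15 − 0.8) = 0.2400/0.3500 = 0.6857
Terminal stock prices: S_uu = 152.1, S_ud = 105.8, S_dd = 73.6
Terminal payoffs (S − K): max(32.09, 0) = 32.09, max(-14.2, 0) = 0, max(-46.4, 0) = 0
Node u (S = 132.2): V_u = 1/1.04·[0.6857·32.0875 + 0.3143·0.0000] = 21.1566
Node d (S = 92): V_d = 1/1.04·[0.6857·0.0000 + 0.3143·0.0000] = 0.0000
Node 0 (S = 115): V_0 = 1/1.04·[0.6857·21.1566 + 0.3143·0.0000] = 13.9494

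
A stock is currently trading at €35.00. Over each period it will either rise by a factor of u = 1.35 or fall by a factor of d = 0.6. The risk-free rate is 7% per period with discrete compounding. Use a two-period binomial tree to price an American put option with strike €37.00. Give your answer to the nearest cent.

Risk-neutral probability p = (1 + 0.07 − 0.6)/(1.35 − 0.6) = 0.4700/0.7500 = 0.6267
Terminal stock prices: S_uu = 63.79, S_ud = 28.35, S_dd = 12.6
Terminal payoffs (K − S): max(-26.79, 0) = 0, max(8.65, 0) = 8.65, max(24.4, 0) = 24.4
Node u (S = 47.25): continuation = 1/1.07·[0.6267·0.0000 + 0.3733·8.6500] = 3.0181; exercise value = 0.0000 ≤ continuation, so V_u = 3.0181
Node d (S = 21): continuation = 1/1.07·[0.6267·8.6500 + 0.3733·24.4000] = 13.5794; exercise value = 16.0000 > continuation, so V_d = 16.0000 (exercise)
Node 0 (S = 35): continuation = 1/1.07·[0.6267·3.0181 + 0.3733·16.0000] = 7.3501; exercise value = 2.0000 ≤ continuation, so V_0 = 7.3501

€7.35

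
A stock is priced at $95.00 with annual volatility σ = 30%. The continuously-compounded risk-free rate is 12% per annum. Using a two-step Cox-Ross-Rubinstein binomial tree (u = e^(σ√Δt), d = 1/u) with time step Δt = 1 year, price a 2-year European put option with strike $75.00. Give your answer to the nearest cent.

$2.40

CRR parameters: u = e^(σ√Δt) = e^(0.3·√1) = 1.3499, d = 1/u = 0.7408
Per-period rate: rΔt = 0.12·1 = 0.12, so R = e^0.12 = 1.1275
Risk-neutral probability p = (e^0.12 − 0.7408)/(1.3499 − 0.7408) = 0.3867/0.6090 = 0.6349
Terminal stock prices: S_uu = 173.1, S_ud = 95, S_dd = 52.14
Terminal payoffs (K − S): max(-98.1, 0) = 0, max(-20, 0) = 0, max(22.86, 0) = 22.86
Node u (S = 128.2): V_u = e^(−0.12)·[0.6349·0.0000 + 0.3651·0.0000] = 0.0000
Node d (S = 70.38): V_d = e^(−0.12)·[0.6349·0.0000 + 0.3651·22.8629] = 7.4034
Node 0 (S = 95): V_0 = e^(−0.12)·[0.6349·0.0000 + 0.3651·7.4034] = 2.3973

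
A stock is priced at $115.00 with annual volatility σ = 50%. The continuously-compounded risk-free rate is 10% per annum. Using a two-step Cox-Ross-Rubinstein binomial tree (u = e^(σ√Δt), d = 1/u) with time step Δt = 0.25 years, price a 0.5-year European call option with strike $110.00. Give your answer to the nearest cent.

$20.40

CRR parameters: u = e^(σ√Δt) = e^(0.5·√0.25) = 1.2840, d = 1/u = 0.7788
Per-period rate: rΔt = 0.1·0.25 = 0.025, so R = e^0.025 = 1.0253
Risk-neutral probability p = (e^0.025 − 0.7788)/(1.2840 − 0.7788) = 0.2465/0.5052 = 0.4879
Terminal stock prices: S_uu = 189.6, S_ud = 115, S_dd = 69.75
Terminal payoffs (S − K): max(79.6, 0) = 79.6, max(5, 0) = 5, max(-40.25, 0) = 0
Node u (S = 147.7): V_u = e^(−0.025)·[0.4879·79.6029 + 0.5121·5.0000] = 40.3788
Node d (S = 89.56): V_d = e^(−0.025)·[0.4879·5.0000 + 0.5121·0.0000] = 2.3794
Node 0 (S = 115): V_0 = e^(−0.025)·[0.4879·40.3788 + 0.5121·2.3794] = 20.4039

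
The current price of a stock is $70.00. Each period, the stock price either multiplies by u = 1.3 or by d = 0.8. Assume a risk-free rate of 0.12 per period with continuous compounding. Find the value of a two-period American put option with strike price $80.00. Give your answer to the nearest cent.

Risk-neutral probability p = (e^0.12 − 0.8)/(1.3 − 0.8) = 0.3275/0.5000 = 0.6550
Terminal stock prices: S_uu = 118.3, S_ud = 72.8, S_dd = 44.8
Terminal payoffs (K − S): max(-38.3, 0) = 0, max(7.2, 0) = 7.2, max(35.2, 0) = 35.2
Node u (S = 91): continuation = e^(−0.12)·[0.6550·0.0000 + 0.3450·7.2000] = 2.2032; exercise value = 0.0000 ≤ continuation, so V_u = 2.2032
Node d (S = 56): continuation = e^(−0.12)·[0.6550·7.2000 + 0.3450·35.2000] = 14.9536; exercise value = 24.0000 > continuation, so V_d = 24.0000 (exercise)
Node 0 (S = 70): continuation = e^(−0.12)·[0.6550·2.2032 + 0.3450·24.0000] = 8.6237; exercise value = 10.0000 > continuation, so V_0 = 10.0000 (exercise)

$10.00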